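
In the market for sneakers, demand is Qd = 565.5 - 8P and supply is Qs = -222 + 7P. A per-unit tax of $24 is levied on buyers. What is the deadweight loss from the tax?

Deadweight loss = 1075.2

Pre-tax equilibrium: P* = 52.5, Q* = 145.5.
Tax on buyers shifts demand to Qd = 565.5 − 8(P + 24) = 373.5 - 8P.
373.5 - 8P = -222 + 7P gives seller price Ps = 39.7; buyers pay Pb = 39.7 + 24 = 63.7.
New quantity: Q = 565.5 − 8(63.7) = 55.9.
DWL = ½ × 24 × (145.5 − 55.9) = 1075.2.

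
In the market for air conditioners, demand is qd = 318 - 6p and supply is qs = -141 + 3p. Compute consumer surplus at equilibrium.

Consumer surplus = 12

Equilibrium: 318 - 6p = -141 + 3p gives p* = 51, q* = 12.
Demand choke price (qd = 0): p = 53.
CS = ½(53 − 51)(12) = 12.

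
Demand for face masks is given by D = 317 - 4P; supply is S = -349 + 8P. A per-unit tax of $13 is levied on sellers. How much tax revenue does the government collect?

Pre-tax equilibrium: P* = 55.5, Q* = 95.
Tax on sellers shifts supply to S = -349 + 8(P − 13) = -453 + 8P.
317 - 4P = -453 + 8P gives buyer price Pb = 385/6; sellers receive Ps = 385/6 − 13 = 307/6.
New quantity: Q = 317 − 4(385/6) = 181/3.
Revenue = 13 × 181/3 = 2353/3.

Tax revenue = 2353/3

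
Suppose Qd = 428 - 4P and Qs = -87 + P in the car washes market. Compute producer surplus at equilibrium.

Equilibrium: 428 - 4P = -87 + P gives P* = 103, Q* = 16.
Supply starts at P = 87 (where Qs = 0).
PS = ½(103 − 87)(16) = 128.

Producer surplus = 128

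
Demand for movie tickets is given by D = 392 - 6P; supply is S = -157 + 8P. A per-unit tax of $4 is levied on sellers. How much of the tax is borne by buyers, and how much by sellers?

Buyers bear 16/7, sellers bear 12/7

Pre-tax equilibrium: P* = 549/14, Q* = 1097/7.
Tax on sellers shifts supply to S = -157 + 8(P − 4) = -189 + 8P.
392 - 6P = -189 + 8P gives buyer price Pb = 41.5; sellers receive Ps = 41.5 − 4 = 37.5.
New quantity: Q = 392 − 6(41.5) = 143.
Buyer burden = 41.5 − 549/14 = 16/7; seller burden = 549/14 − 37.5 = 12/7.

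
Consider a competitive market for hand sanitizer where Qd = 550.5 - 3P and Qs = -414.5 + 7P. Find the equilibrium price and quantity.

Set Qd = Qs: 550.5 - 3P = -414.5 + 7P.
965 = 10P, so P* = 96.5.
Q* = 550.5 − 3(96.5) = 261.

P* = 96.5, Q* = 261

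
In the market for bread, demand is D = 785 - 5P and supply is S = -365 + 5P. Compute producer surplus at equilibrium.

Producer surplus = 4410

Equilibrium: 785 - 5P = -365 + 5P gives P* = 115, Q* = 210.
Supply starts at P = 73 (where S = 0).
PS = ½(115 − 73)(210) = 4410.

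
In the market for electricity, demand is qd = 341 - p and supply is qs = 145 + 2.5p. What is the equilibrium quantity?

q* = 285

Set qd = qs: 341 - p = 145 + 2.5p.
196 = 3.5p, so p* = 56.
q* = 341 − 1(56) = 285.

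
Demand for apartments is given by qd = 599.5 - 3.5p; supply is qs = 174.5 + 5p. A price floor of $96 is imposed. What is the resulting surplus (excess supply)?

Surplus = 391

Equilibrium price would be p* = 50, so the floor at 96 binds.
At p = 96: qd = 263.5, qs = 654.5.
Surplus = 654.5 − 263.5 = 391.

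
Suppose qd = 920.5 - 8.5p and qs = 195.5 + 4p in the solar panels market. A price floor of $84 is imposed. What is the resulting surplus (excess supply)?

Surplus = 325

Equilibrium price would be p* = 58, so the floor at 84 binds.
At p = 84: qd = 206.5, qs = 531.5.
Surplus = 531.5 − 206.5 = 325.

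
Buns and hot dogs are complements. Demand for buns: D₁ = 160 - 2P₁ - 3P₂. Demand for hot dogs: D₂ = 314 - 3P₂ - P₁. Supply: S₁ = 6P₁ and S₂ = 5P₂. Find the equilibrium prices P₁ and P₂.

Market 1: 160 - 2P₁ - 3P₂ = 6P₁ → 8P₁ + 3P₂ = 160.
Market 2: 8P₂ + P₁ = 314.
Eliminating P₂: 8×(1) − 3×(2) gives 61P₁ = 338, so P₁ = 338/61.
Back-substitute into (2): P₂ = (314 − 1×338/61) / 8 = 2352/61.

P₁ = 338/61, P₂ = 2352/61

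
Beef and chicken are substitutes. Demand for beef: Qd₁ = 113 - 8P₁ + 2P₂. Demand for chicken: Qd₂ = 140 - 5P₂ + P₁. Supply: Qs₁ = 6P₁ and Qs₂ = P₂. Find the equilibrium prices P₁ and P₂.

P₁ = 479/41, P₂ = 2073/82

Market 1: 113 - 8P₁ + 2P₂ = 6P₁ → 14P₁ - 2P₂ = 113.
Market 2: 6P₂ - P₁ = 140.
Eliminating P₂: 6×(1) + 2×(2) gives 82P₁ = 958, so P₁ = 479/41.
Back-substitute into (2): P₂ = (140 + 1×479/41) / 6 = 2073/82.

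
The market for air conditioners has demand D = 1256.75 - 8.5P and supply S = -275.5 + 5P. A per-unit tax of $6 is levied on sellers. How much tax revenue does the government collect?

Tax revenue = 4916/3

Pre-tax equilibrium: P* = 113.5, Q* = 292.
Tax on sellers shifts supply to S = -275.5 + 5(P − 6) = -305.5 + 5P.
1256.75 - 8.5P = -305.5 + 5P gives buyer price Pb = 2083/18; sellers receive Ps = 2083/18 − 6 = 1975/18.
New quantity: Q = 1256.75 − 8.5(2083/18) = 2458/9.
Revenue = 6 × 2458/9 = 4916/3.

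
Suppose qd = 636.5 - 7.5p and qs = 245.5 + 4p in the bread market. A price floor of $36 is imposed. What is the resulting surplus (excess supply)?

Surplus = 23

Equilibrium price would be p* = 34, so the floor at 36 binds.
At p = 36: qd = 366.5, qs = 389.5.
Surplus = 389.5 − 366.5 = 23.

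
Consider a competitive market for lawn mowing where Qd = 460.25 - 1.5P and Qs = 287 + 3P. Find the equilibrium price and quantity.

P* = 38.5, Q* = 402.5

Set Qd = Qs: 460.25 - 1.5P = 287 + 3P.
173.25 = 4.5P, so P* = 38.5.
Q* = 460.25 − 1.5(38.5) = 402.5.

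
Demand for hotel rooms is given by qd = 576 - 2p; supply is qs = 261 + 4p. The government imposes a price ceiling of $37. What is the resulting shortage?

Shortage = 93

Equilibrium price would be p* = 52.5, so the ceiling at 37 binds.
At p = 37: qd = 576 − 2(37) = 502, qs = 261 + 4(37) = 409.
Shortage = 502 − 409 = 93.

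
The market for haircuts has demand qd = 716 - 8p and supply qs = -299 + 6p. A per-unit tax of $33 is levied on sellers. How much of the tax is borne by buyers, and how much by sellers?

Pre-tax equilibrium: p* = 72.5, q* = 136.
Tax on sellers shifts supply to qs = -299 + 6(p − 33) = -497 + 6p.
716 - 8p = -497 + 6p gives buyer price pb = 1213/14; sellers receive ps = 1213/14 − 33 = 751/14.
New quantity: q = 716 − 8(1213/14) = 160/7.
Buyer burden = 1213/14 − 72.5 = 99/7; seller burden = 72.5 − 751/14 = 132/7.

Buyers bear 99/7, sellers bear 132/7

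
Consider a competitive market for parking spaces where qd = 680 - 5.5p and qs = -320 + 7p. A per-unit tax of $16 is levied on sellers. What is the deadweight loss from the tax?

Deadweight loss = 394.24

Pre-tax equilibrium: p* = 80, q* = 240.
Tax on sellers shifts supply to qs = -320 + 7(p − 16) = -432 + 7p.
680 - 5.5p = -432 + 7p gives buyer price pb = 88.96; sellers receive ps = 88.96 − 16 = 72.96.
New quantity: q = 680 − 5.5(88.96) = 190.72.
DWL = ½ × 16 × (240 − 190.72) = 394.24.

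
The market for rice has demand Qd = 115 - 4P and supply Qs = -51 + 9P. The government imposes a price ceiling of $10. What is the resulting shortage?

Shortage = 36

Equilibrium price would be P* = 166/13, so the ceiling at 10 binds.
At P = 10: Qd = 115 − 4(10) = 75, Qs = -51 + 9(10) = 39.
Shortage = 75 − 39 = 36.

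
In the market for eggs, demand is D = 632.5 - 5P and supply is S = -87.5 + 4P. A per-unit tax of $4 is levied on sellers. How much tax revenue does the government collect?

Tax revenue = 8050/9

Pre-tax equilibrium: P* = 80, Q* = 232.5.
Tax on sellers shifts supply to S = -87.5 + 4(P − 4) = -103.5 + 4P.
632.5 - 5P = -103.5 + 4P gives buyer price Pb = 736/9; sellers receive Ps = 736/9 − 4 = 700/9.
New quantity: Q = 632.5 − 5(736/9) = 4025/18.
Revenue = 4 × 4025/18 = 8050/9.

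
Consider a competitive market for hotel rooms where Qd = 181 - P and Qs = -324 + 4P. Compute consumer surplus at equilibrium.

Equilibrium: 181 - P = -324 + 4P gives P* = 101, Q* = 80.
Demand choke price (Qd = 0): P = 181.
CS = ½(181 − 101)(80) = 3200.

Consumer surplus = 3200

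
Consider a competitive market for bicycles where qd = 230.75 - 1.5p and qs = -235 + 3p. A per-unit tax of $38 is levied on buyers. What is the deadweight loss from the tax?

Pre-tax equilibrium: p* = 103.5, q* = 75.5.
Tax on buyers shifts demand to qd = 230.75 − 1.5(p + 38) = 173.75 - 1.5p.
173.75 - 1.5p = -235 + 3p gives seller price ps = 545/6; buyers pay pb = 545/6 + 38 = 773/6.
New quantity: q = 230.75 − 1.5(773/6) = 37.5.
DWL = ½ × 38 × (75.5 − 37.5) = 722.

Deadweight loss = 722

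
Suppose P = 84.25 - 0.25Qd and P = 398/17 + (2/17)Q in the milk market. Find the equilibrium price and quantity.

P* = 42.88, Q* = 165.48

Set the two price expressions equal: 84.25 - 0.25Q = 398/17 + (2/17)Q.
4137/68 = (25/68)Q, so Q* = 165.48.
P* = 84.25 − (0.25)(165.48) = 42.88.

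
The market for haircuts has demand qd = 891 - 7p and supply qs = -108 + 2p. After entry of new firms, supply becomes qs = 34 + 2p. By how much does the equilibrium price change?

Original equilibrium: p* = 111, q* = 114.
New equilibrium: 891 - 7p = 34 + 2p, so 857 = 9p and p' = 857/9; q' = 891 − 7(857/9) = 2020/9.
Change in price: 857/9 − 111 = -142/9.

Δp = -142/9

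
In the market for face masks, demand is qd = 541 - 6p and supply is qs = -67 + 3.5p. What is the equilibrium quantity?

q* = 157

Set qd = qs: 541 - 6p = -67 + 3.5p.
608 = 9.5p, so p* = 64.
q* = 541 − 6(64) = 157.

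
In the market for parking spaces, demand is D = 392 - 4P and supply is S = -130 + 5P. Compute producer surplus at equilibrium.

Equilibrium: 392 - 4P = -130 + 5P gives P* = 58, Q* = 160.
Supply starts at P = 26 (where S = 0).
PS = ½(58 − 26)(160) = 2560.

Producer surplus = 2560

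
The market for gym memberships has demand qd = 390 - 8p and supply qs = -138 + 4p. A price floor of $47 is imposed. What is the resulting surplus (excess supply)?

Equilibrium price would be p* = 44, so the floor at 47 binds.
At p = 47: qd = 14, qs = 50.
Surplus = 50 − 14 = 36.

Surplus = 36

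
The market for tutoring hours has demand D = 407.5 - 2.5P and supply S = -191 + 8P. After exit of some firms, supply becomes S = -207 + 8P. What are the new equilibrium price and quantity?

P' = 1229/21, Q' = 5485/21

Original equilibrium: P* = 57, Q* = 265.
New equilibrium: 407.5 - 2.5P = -207 + 8P, so 614.5 = 10.5P and P' = 1229/21; Q' = 407.5 − 2.5(1229/21) = 5485/21.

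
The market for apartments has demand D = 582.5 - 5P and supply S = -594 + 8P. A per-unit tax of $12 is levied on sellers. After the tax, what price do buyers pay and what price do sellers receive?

Pre-tax equilibrium: P* = 90.5, Q* = 130.
Tax on sellers shifts supply to S = -594 + 8(P − 12) = -690 + 8P.
582.5 - 5P = -690 + 8P gives buyer price Pb = 2545/26; sellers receive Ps = 2545/26 − 12 = 2233/26.
New quantity: Q = 582.5 − 5(2545/26) = 1210/13.

Buyers pay 2545/26, sellers receive 2233/26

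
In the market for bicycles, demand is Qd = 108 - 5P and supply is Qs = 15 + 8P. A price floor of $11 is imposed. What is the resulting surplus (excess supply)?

Equilibrium price would be P* = 93/13, so the floor at 11 binds.
At P = 11: Qd = 53, Qs = 103.
Surplus = 103 − 53 = 50.

Surplus = 50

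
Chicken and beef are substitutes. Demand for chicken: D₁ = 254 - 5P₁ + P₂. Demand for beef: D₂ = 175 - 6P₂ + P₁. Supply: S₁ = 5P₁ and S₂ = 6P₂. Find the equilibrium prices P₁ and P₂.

Market 1: 254 - 5P₁ + P₂ = 5P₁ → 10P₁ - P₂ = 254.
Market 2: 12P₂ - P₁ = 175.
Eliminating P₂: 12×(1) + 1×(2) gives 119P₁ = 3223, so P₁ = 3223/119.
Back-substitute into (2): P₂ = (175 + 1×3223/119) / 12 = 2004/119.

P₁ = 3223/119, P₂ = 2004/119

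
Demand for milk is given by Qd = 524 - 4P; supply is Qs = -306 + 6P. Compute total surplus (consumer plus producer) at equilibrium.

Total surplus = 7680

Equilibrium: 524 - 4P = -306 + 6P gives P* = 83, Q* = 192.
Demand choke price: P = 131; supply starts at P = 51.
CS = ½(131 − 83)(192) = 4608; PS = ½(83 − 51)(192) = 3072.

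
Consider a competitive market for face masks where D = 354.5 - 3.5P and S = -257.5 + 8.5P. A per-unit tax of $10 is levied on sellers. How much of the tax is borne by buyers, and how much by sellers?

Pre-tax equilibrium: P* = 51, Q* = 176.
Tax on sellers shifts supply to S = -257.5 + 8.5(P − 10) = -342.5 + 8.5P.
354.5 - 3.5P = -342.5 + 8.5P gives buyer price Pb = 697/12; sellers receive Ps = 697/12 − 10 = 577/12.
New quantity: Q = 354.5 − 3.5(697/12) = 3629/24.
Buyer burden = 697/12 − 51 = 85/12; seller burden = 51 − 577/12 = 35/12.

Buyers bear 85/12, sellers bear 35/12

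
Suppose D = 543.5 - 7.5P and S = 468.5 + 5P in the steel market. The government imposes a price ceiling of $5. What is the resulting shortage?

Equilibrium price would be P* = 6, so the ceiling at 5 binds.
At P = 5: D = 543.5 − 7.5(5) = 506, S = 468.5 + 5(5) = 493.5.
Shortage = 506 − 493.5 = 12.5.

Shortage = 12.5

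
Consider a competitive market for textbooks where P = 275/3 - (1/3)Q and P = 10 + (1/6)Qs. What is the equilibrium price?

Set the two price expressions equal: 275/3 - (1/3)Q = 10 + (1/6)Q.
245/3 = 0.5Q, so Q* = 490/3.
P* = 275/3 − (1/3)(490/3) = 335/9.

P* = 335/9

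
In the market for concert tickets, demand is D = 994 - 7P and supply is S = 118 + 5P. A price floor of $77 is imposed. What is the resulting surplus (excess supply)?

Equilibrium price would be P* = 73, so the floor at 77 binds.
At P = 77: D = 455, S = 503.
Surplus = 503 − 455 = 48.

Surplus = 48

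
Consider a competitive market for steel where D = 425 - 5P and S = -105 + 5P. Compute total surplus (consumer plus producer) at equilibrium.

Equilibrium: 425 - 5P = -105 + 5P gives P* = 53, Q* = 160.
Demand choke price: P = 85; supply starts at P = 21.
CS = ½(85 − 53)(160) = 2560; PS = ½(53 − 21)(160) = 2560.

Total surplus = 5120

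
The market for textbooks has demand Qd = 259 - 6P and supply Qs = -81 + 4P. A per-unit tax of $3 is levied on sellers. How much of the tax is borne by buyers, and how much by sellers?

Pre-tax equilibrium: P* = 34, Q* = 55.
Tax on sellers shifts supply to Qs = -81 + 4(P − 3) = -93 + 4P.
259 - 6P = -93 + 4P gives buyer price Pb = 35.2; sellers receive Ps = 35.2 − 3 = 32.2.
New quantity: Q = 259 − 6(35.2) = 47.8.
Buyer burden = 35.2 − 34 = 1.2; seller burden = 34 − 32.2 = 1.8.

Buyers bear $1.2, sellers bear $1.8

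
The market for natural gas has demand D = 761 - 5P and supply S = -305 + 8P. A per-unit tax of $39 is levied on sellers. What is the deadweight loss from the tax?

Pre-tax equilibrium: P* = 82, Q* = 351.
Tax on sellers shifts supply to S = -305 + 8(P − 39) = -617 + 8P.
761 - 5P = -617 + 8P gives buyer price Pb = 106; sellers receive Ps = 106 − 39 = 67.
New quantity: Q = 761 − 5(106) = 231.
DWL = ½ × 39 × (351 − 231) = 2340.

Deadweight loss = 2340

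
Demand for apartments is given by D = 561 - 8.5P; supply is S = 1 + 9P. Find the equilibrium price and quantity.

P* = 32, Q* = 289

Set D = S: 561 - 8.5P = 1 + 9P.
560 = 17.5P, so P* = 32.
Q* = 561 − 8.5(32) = 289.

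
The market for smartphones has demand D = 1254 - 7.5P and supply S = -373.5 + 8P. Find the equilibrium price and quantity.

P* = 105, Q* = 466.5

Set D = S: 1254 - 7.5P = -373.5 + 8P.
1627.5 = 15.5P, so P* = 105.
Q* = 1254 − 7.5(105) = 466.5.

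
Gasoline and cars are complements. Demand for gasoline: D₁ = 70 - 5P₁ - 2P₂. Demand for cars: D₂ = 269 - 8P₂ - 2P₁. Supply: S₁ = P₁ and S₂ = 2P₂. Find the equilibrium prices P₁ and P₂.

Market 1: 70 - 5P₁ - 2P₂ = P₁ → 6P₁ + 2P₂ = 70.
Market 2: 10P₂ + 2P₁ = 269.
Eliminating P₂: 10×(1) − 2×(2) gives 56P₁ = 162, so P₁ = 81/28.
Back-substitute into (2): P₂ = (269 − 2×81/28) / 10 = 737/28.

P₁ = 81/28, P₂ = 737/28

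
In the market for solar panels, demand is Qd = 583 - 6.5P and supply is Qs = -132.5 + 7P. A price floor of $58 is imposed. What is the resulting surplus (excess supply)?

Surplus = 67.5

Equilibrium price would be P* = 53, so the floor at 58 binds.
At P = 58: Qd = 206, Qs = 273.5.
Surplus = 273.5 − 206 = 67.5.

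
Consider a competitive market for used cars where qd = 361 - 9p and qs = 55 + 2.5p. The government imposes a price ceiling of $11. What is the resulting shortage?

Equilibrium price would be p* = 612/23, so the ceiling at 11 binds.
At p = 11: qd = 361 − 9(11) = 262, qs = 55 + 2.5(11) = 82.5.
Shortage = 262 − 82.5 = 179.5.

Shortage = 179.5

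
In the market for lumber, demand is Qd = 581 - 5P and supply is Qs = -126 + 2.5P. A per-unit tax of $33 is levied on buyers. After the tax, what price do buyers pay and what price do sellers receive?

Pre-tax equilibrium: P* = 1414/15, Q* = 329/3.
Tax on buyers shifts demand to Qd = 581 − 5(P + 33) = 416 - 5P.
416 - 5P = -126 + 2.5P gives seller price Ps = 1084/15; buyers pay Pb = 1084/15 + 33 = 1579/15.
New quantity: Q = 581 − 5(1579/15) = 164/3.

Buyers pay 1579/15, sellers receive 1084/15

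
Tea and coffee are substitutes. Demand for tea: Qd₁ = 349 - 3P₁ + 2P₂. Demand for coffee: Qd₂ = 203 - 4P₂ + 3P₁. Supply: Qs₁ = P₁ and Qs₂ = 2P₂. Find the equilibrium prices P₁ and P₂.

P₁ = 1250/9, P₂ = 1859/18

Market 1: 349 - 3P₁ + 2P₂ = P₁ → 4P₁ - 2P₂ = 349.
Market 2: 6P₂ - 3P₁ = 203.
Eliminating P₂: 6×(1) + 2×(2) gives 18P₁ = 2500, so P₁ = 1250/9.
Back-substitute into (2): P₂ = (203 + 3×1250/9) / 6 = 1859/18.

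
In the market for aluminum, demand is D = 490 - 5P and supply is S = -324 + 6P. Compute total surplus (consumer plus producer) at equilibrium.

Equilibrium: 490 - 5P = -324 + 6P gives P* = 74, Q* = 120.
Demand choke price: P = 98; supply starts at P = 54.
CS = ½(98 − 74)(120) = 1440; PS = ½(74 − 54)(120) = 1200.

Total surplus = 2640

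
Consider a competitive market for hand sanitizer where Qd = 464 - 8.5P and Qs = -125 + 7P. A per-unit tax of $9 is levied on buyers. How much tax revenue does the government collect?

Pre-tax equilibrium: P* = 38, Q* = 141.
Tax on buyers shifts demand to Qd = 464 − 8.5(P + 9) = 387.5 - 8.5P.
387.5 - 8.5P = -125 + 7P gives seller price Ps = 1025/31; buyers pay Pb = 1025/31 + 9 = 1304/31.
New quantity: Q = 464 − 8.5(1304/31) = 3300/31.
Revenue = 9 × 3300/31 = 29700/31.

Tax revenue = 29700/31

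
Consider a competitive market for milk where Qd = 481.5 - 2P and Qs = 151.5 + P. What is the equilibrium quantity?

Set Qd = Qs: 481.5 - 2P = 151.5 + P.
330 = 3P, so P* = 110.
Q* = 481.5 − 2(110) = 261.5.

Q* = 261.5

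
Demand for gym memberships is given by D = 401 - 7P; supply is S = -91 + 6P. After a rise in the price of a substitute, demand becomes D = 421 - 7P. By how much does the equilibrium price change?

ΔP = 20/13

Original equilibrium: P* = 492/13, Q* = 1769/13.
New equilibrium: 421 - 7P = -91 + 6P, so 512 = 13P and P' = 512/13; Q' = 421 − 7(512/13) = 1889/13.
Change in price: 512/13 − 492/13 = 20/13.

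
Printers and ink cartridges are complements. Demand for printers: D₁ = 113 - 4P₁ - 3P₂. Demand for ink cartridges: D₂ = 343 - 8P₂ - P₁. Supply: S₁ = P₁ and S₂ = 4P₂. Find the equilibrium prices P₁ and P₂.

P₁ = 109/19, P₂ = 534/19

Market 1: 113 - 4P₁ - 3P₂ = P₁ → 5P₁ + 3P₂ = 113.
Market 2: 12P₂ + P₁ = 343.
Eliminating P₂: 12×(1) − 3×(2) gives 57P₁ = 327, so P₁ = 109/19.
Back-substitute into (2): P₂ = (343 − 1×109/19) / 12 = 534/19.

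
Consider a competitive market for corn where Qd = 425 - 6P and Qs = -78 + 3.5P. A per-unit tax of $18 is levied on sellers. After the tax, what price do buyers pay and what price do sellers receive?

Buyers pay 1132/19, sellers receive 790/19

Pre-tax equilibrium: P* = 1006/19, Q* = 2039/19.
Tax on sellers shifts supply to Qs = -78 + 3.5(P − 18) = -141 + 3.5P.
425 - 6P = -141 + 3.5P gives buyer price Pb = 1132/19; sellers receive Ps = 1132/19 − 18 = 790/19.
New quantity: Q = 425 − 6(1132/19) = 1283/19.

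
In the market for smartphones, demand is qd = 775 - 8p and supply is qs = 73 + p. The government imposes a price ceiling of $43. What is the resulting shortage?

Shortage = 315

Equilibrium price would be p* = 78, so the ceiling at 43 binds.
At p = 43: qd = 775 − 8(43) = 431, qs = 73 + 1(43) = 116.
Shortage = 431 − 116 = 315.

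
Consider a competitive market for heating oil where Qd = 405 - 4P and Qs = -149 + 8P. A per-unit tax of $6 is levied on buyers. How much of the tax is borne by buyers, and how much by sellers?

Pre-tax equilibrium: P* = 277/6, Q* = 661/3.
Tax on buyers shifts demand to Qd = 405 − 4(P + 6) = 381 - 4P.
381 - 4P = -149 + 8P gives seller price Ps = 265/6; buyers pay Pb = 265/6 + 6 = 301/6.
New quantity: Q = 405 − 4(301/6) = 613/3.
Buyer burden = 301/6 − 277/6 = 4; seller burden = 277/6 − 265/6 = 2.

Buyers bear $4, sellers bear $2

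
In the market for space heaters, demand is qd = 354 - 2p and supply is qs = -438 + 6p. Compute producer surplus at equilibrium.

Producer surplus = 2028

Equilibrium: 354 - 2p = -438 + 6p gives p* = 99, q* = 156.
Supply starts at p = 73 (where qs = 0).
PS = ½(99 − 73)(156) = 2028.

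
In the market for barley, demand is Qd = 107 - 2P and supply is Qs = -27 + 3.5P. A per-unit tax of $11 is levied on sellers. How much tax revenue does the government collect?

Pre-tax equilibrium: P* = 268/11, Q* = 641/11.
Tax on sellers shifts supply to Qs = -27 + 3.5(P − 11) = -65.5 + 3.5P.
107 - 2P = -65.5 + 3.5P gives buyer price Pb = 345/11; sellers receive Ps = 345/11 − 11 = 224/11.
New quantity: Q = 107 − 2(345/11) = 487/11.
Revenue = 11 × 487/11 = 487.

Tax revenue = 487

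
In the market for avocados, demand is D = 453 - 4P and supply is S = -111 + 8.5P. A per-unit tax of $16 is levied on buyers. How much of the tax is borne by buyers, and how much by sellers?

Pre-tax equilibrium: P* = 45.12, Q* = 272.52.
Tax on buyers shifts demand to D = 453 − 4(P + 16) = 389 - 4P.
389 - 4P = -111 + 8.5P gives seller price Ps = 40; buyers pay Pb = 40 + 16 = 56.
New quantity: Q = 453 − 4(56) = 229.
Buyer burden = 56 − 45.12 = 10.88; seller burden = 45.12 − 40 = 5.12.

Buyers bear $10.88, sellers bear $5.12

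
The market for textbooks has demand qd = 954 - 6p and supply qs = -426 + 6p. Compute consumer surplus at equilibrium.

Consumer surplus = 5808

Equilibrium: 954 - 6p = -426 + 6p gives p* = 115, q* = 264.
Demand choke price (qd = 0): p = 159.
CS = ½(159 − 115)(264) = 5808.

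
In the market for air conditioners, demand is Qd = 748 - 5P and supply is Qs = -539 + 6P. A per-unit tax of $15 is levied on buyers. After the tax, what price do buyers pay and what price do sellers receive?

Pre-tax equilibrium: P* = 117, Q* = 163.
Tax on buyers shifts demand to Qd = 748 − 5(P + 15) = 673 - 5P.
673 - 5P = -539 + 6P gives seller price Ps = 1212/11; buyers pay Pb = 1212/11 + 15 = 1377/11.
New quantity: Q = 748 − 5(1377/11) = 1343/11.

Buyers pay 1377/11, sellers receive 1212/11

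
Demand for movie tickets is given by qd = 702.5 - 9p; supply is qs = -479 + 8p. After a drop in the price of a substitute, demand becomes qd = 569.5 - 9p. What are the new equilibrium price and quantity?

Original equilibrium: p* = 69.5, q* = 77.
New equilibrium: 569.5 - 9p = -479 + 8p, so 1048.5 = 17p and p' = 2097/34; q' = 569.5 − 9(2097/34) = 245/17.

p' = 2097/34, q' = 245/17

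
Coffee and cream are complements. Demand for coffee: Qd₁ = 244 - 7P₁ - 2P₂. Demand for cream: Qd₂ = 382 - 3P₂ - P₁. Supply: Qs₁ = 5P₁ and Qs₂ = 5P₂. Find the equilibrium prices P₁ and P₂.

P₁ = 594/47, P₂ = 2170/47

Market 1: 244 - 7P₁ - 2P₂ = 5P₁ → 12P₁ + 2P₂ = 244.
Market 2: 8P₂ + P₁ = 382.
Eliminating P₂: 8×(1) − 2×(2) gives 94P₁ = 1188, so P₁ = 594/47.
Back-substitute into (2): P₂ = (382 − 1×594/47) / 8 = 2170/47.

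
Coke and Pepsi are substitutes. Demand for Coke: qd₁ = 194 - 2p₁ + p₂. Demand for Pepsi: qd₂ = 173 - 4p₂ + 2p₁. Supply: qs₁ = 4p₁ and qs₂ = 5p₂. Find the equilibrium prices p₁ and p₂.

Market 1: 194 - 2p₁ + p₂ = 4p₁ → 6p₁ - p₂ = 194.
Market 2: 9p₂ - 2p₁ = 173.
Eliminating p₂: 9×(1) + 1×(2) gives 52p₁ = 1919, so p₁ = 1919/52.
Back-substitute into (2): p₂ = (173 + 2×1919/52) / 9 = 713/26.

p₁ = 1919/52, p₂ = 713/26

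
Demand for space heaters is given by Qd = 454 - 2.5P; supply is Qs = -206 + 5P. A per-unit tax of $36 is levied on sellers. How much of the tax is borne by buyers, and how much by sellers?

Pre-tax equilibrium: P* = 88, Q* = 234.
Tax on sellers shifts supply to Qs = -206 + 5(P − 36) = -386 + 5P.
454 - 2.5P = -386 + 5P gives buyer price Pb = 112; sellers receive Ps = 112 − 36 = 76.
New quantity: Q = 454 − 2.5(112) = 174.
Buyer burden = 112 − 88 = 24; seller burden = 88 − 76 = 12.

Buyers bear $24, sellers bear $12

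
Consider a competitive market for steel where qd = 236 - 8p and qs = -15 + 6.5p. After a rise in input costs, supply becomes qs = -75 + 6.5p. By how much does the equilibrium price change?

Original equilibrium: p* = 502/29, q* = 2828/29.
New equilibrium: 236 - 8p = -75 + 6.5p, so 311 = 14.5p and p' = 622/29; q' = 236 − 8(622/29) = 1868/29.
Change in price: 622/29 − 502/29 = 120/29.

Δp = 120/29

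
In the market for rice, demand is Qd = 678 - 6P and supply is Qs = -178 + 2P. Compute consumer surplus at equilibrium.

Consumer surplus = 108

Equilibrium: 678 - 6P = -178 + 2P gives P* = 107, Q* = 36.
Demand choke price (Qd = 0): P = 113.
CS = ½(113 − 107)(36) = 108.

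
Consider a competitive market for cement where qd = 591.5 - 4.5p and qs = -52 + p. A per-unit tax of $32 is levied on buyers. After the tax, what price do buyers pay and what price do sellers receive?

Pre-tax equilibrium: p* = 117, q* = 65.
Tax on buyers shifts demand to qd = 591.5 − 4.5(p + 32) = 447.5 - 4.5p.
447.5 - 4.5p = -52 + p gives seller price ps = 999/11; buyers pay pb = 999/11 + 32 = 1351/11.
New quantity: q = 591.5 − 4.5(1351/11) = 427/11.

Buyers pay 1351/11, sellers receive 999/11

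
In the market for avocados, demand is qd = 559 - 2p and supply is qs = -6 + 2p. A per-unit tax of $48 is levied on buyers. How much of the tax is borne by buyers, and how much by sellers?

Pre-tax equilibrium: p* = 141.25, q* = 276.5.
Tax on buyers shifts demand to qd = 559 − 2(p + 48) = 463 - 2p.
463 - 2p = -6 + 2p gives seller price ps = 117.25; buyers pay pb = 117.25 + 48 = 165.25.
New quantity: q = 559 − 2(165.25) = 228.5.
Buyer burden = 165.25 − 141.25 = 24; seller burden = 141.25 − 117.25 = 24.

Buyers bear $24, sellers bear $24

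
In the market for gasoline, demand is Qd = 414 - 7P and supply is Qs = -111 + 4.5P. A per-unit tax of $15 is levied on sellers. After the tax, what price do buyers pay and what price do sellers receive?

Buyers pay 1185/23, sellers receive 840/23

Pre-tax equilibrium: P* = 1050/23, Q* = 2172/23.
Tax on sellers shifts supply to Qs = -111 + 4.5(P − 15) = -178.5 + 4.5P.
414 - 7P = -178.5 + 4.5P gives buyer price Pb = 1185/23; sellers receive Ps = 1185/23 − 15 = 840/23.
New quantity: Q = 414 − 7(1185/23) = 1227/23.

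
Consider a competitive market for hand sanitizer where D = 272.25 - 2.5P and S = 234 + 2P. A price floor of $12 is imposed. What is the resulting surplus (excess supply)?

Equilibrium price would be P* = 8.5, so the floor at 12 binds.
At P = 12: D = 242.25, S = 258.
Surplus = 258 − 242.25 = 15.75.

Surplus = 15.75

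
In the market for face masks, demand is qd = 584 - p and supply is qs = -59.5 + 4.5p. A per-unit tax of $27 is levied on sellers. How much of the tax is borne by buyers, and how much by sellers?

Buyers bear 243/11, sellers bear 54/11

Pre-tax equilibrium: p* = 117, q* = 467.
Tax on sellers shifts supply to qs = -59.5 + 4.5(p − 27) = -181 + 4.5p.
584 - p = -181 + 4.5p gives buyer price pb = 1530/11; sellers receive ps = 1530/11 − 27 = 1233/11.
New quantity: q = 584 − 1(1530/11) = 4894/11.
Buyer burden = 1530/11 − 117 = 243/11; seller burden = 117 − 1233/11 = 54/11.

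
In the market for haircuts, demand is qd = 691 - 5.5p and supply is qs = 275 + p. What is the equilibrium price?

p* = 64

Set qd = qs: 691 - 5.5p = 275 + p.
416 = 6.5p, so p* = 64.
q* = 691 − 5.5(64) = 339.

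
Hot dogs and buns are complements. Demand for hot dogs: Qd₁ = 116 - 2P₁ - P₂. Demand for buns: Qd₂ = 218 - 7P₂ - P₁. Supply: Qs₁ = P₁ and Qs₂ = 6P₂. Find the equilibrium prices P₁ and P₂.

Market 1: 116 - 2P₁ - P₂ = P₁ → 3P₁ + P₂ = 116.
Market 2: 13P₂ + P₁ = 218.
Eliminating P₂: 13×(1) − 1×(2) gives 38P₁ = 1290, so P₁ = 645/19.
Back-substitute into (2): P₂ = (218 − 1×645/19) / 13 = 269/19.

P₁ = 645/19, P₂ = 269/19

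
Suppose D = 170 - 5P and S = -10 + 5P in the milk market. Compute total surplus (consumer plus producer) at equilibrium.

Equilibrium: 170 - 5P = -10 + 5P gives P* = 18, Q* = 80.
Demand choke price: P = 34; supply starts at P = 2.
CS = ½(34 − 18)(80) = 640; PS = ½(18 − 2)(80) = 640.

Total surplus = 1280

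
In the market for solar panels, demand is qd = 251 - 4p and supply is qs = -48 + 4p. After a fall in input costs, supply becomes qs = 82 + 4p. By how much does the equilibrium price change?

Original equilibrium: p* = 37.375, q* = 101.5.
New equilibrium: 251 - 4p = 82 + 4p, so 169 = 8p and p' = 21.125; q' = 251 − 4(21.125) = 166.5.
Change in price: 21.125 − 37.375 = -16.25.

Δp = -16.25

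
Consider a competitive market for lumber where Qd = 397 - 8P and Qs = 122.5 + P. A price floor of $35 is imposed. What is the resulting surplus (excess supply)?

Equilibrium price would be P* = 30.5, so the floor at 35 binds.
At P = 35: Qd = 117, Qs = 157.5.
Surplus = 157.5 − 117 = 40.5.

Surplus = 40.5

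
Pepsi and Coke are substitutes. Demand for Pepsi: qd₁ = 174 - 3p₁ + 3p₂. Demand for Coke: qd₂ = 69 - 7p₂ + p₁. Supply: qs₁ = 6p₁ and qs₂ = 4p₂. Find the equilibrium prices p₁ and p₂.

Market 1: 174 - 3p₁ + 3p₂ = 6p₁ → 9p₁ - 3p₂ = 174.
Market 2: 11p₂ - p₁ = 69.
Eliminating p₂: 11×(1) + 3×(2) gives 96p₁ = 2121, so p₁ = 22.09375.
Back-substitute into (2): p₂ = (69 + 1×22.09375) / 11 = 8.28125.

p₁ = 22.09375, p₂ = 8.28125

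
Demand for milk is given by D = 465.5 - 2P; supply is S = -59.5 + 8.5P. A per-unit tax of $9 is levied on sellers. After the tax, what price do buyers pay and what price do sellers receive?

Pre-tax equilibrium: P* = 50, Q* = 365.5.
Tax on sellers shifts supply to S = -59.5 + 8.5(P − 9) = -136 + 8.5P.
465.5 - 2P = -136 + 8.5P gives buyer price Pb = 401/7; sellers receive Ps = 401/7 − 9 = 338/7.
New quantity: Q = 465.5 − 2(401/7) = 4913/14.

Buyers pay 401/7, sellers receive 338/7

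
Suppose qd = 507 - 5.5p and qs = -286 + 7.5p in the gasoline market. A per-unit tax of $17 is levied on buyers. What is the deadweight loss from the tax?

Deadweight loss = 47685/104

Pre-tax equilibrium: p* = 61, q* = 171.5.
Tax on buyers shifts demand to qd = 507 − 5.5(p + 17) = 413.5 - 5.5p.
413.5 - 5.5p = -286 + 7.5p gives seller price ps = 1399/26; buyers pay pb = 1399/26 + 17 = 1841/26.
New quantity: q = 507 − 5.5(1841/26) = 6113/52.
DWL = ½ × 17 × (171.5 − 6113/52) = 47685/104.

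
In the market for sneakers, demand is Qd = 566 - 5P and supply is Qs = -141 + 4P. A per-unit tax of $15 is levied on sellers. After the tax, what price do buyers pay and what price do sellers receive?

Buyers pay 767/9, sellers receive 632/9

Pre-tax equilibrium: P* = 707/9, Q* = 1559/9.
Tax on sellers shifts supply to Qs = -141 + 4(P − 15) = -201 + 4P.
566 - 5P = -201 + 4P gives buyer price Pb = 767/9; sellers receive Ps = 767/9 − 15 = 632/9.
New quantity: Q = 566 − 5(767/9) = 1259/9.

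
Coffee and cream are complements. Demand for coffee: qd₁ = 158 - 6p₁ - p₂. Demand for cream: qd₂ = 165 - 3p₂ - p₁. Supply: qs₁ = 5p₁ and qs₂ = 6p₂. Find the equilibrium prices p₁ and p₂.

Market 1: 158 - 6p₁ - p₂ = 5p₁ → 11p₁ + p₂ = 158.
Market 2: 9p₂ + p₁ = 165.
Eliminating p₂: 9×(1) − 1×(2) gives 98p₁ = 1257, so p₁ = 1257/98.
Back-substitute into (2): p₂ = (165 − 1×1257/98) / 9 = 1657/98.

p₁ = 1257/98, p₂ = 1657/98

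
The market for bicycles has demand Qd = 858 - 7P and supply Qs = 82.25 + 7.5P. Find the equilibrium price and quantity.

Set Qd = Qs: 858 - 7P = 82.25 + 7.5P.
775.75 = 14.5P, so P* = 53.5.
Q* = 858 − 7(53.5) = 483.5.

P* = 53.5, Q* = 483.5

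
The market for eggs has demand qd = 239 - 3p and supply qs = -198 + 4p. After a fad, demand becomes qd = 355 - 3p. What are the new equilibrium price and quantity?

p' = 79, q' = 118

Original equilibrium: p* = 437/7, q* = 362/7.
New equilibrium: 355 - 3p = -198 + 4p, so 553 = 7p and p' = 79; q' = 355 − 3(79) = 118.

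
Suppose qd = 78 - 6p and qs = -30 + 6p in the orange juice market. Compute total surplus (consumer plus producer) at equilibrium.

Total surplus = 96

Equilibrium: 78 - 6p = -30 + 6p gives p* = 9, q* = 24.
Demand choke price: p = 13; supply starts at p = 5.
CS = ½(13 − 9)(24) = 48; PS = ½(9 − 5)(24) = 48.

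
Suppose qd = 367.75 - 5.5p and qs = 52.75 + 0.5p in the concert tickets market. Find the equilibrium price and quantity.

Set qd = qs: 367.75 - 5.5p = 52.75 + 0.5p.
315 = 6p, so p* = 52.5.
q* = 367.75 − 5.5(52.5) = 79.

p* = 52.5, q* = 79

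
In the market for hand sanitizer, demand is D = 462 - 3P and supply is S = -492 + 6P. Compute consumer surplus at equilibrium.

Equilibrium: 462 - 3P = -492 + 6P gives P* = 106, Q* = 144.
Demand choke price (D = 0): P = 154.
CS = ½(154 − 106)(144) = 3456.

Consumer surplus = 3456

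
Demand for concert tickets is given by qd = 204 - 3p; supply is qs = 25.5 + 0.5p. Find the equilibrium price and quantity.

Set qd = qs: 204 - 3p = 25.5 + 0.5p.
178.5 = 3.5p, so p* = 51.
q* = 204 − 3(51) = 51.

p* = 51, q* = 51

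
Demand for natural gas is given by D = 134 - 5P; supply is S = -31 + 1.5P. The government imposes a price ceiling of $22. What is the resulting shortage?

Shortage = 22

Equilibrium price would be P* = 330/13, so the ceiling at 22 binds.
At P = 22: D = 134 − 5(22) = 24, S = -31 + 1.5(22) = 2.
Shortage = 24 − 2 = 22.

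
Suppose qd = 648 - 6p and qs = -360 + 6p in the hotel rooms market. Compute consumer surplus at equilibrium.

Consumer surplus = 1728

Equilibrium: 648 - 6p = -360 + 6p gives p* = 84, q* = 144.
Demand choke price (qd = 0): p = 108.
CS = ½(108 − 84)(144) = 1728.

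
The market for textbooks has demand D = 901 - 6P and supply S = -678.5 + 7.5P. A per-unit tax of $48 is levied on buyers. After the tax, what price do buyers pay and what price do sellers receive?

Pre-tax equilibrium: P* = 117, Q* = 199.
Tax on buyers shifts demand to D = 901 − 6(P + 48) = 613 - 6P.
613 - 6P = -678.5 + 7.5P gives seller price Ps = 287/3; buyers pay Pb = 287/3 + 48 = 431/3.
New quantity: Q = 901 − 6(431/3) = 39.

Buyers pay 431/3, sellers receive 287/3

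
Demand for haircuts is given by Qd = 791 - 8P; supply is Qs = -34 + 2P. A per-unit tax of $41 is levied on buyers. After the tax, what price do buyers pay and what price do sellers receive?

Pre-tax equilibrium: P* = 82.5, Q* = 131.
Tax on buyers shifts demand to Qd = 791 − 8(P + 41) = 463 - 8P.
463 - 8P = -34 + 2P gives seller price Ps = 49.7; buyers pay Pb = 49.7 + 41 = 90.7.
New quantity: Q = 791 − 8(90.7) = 65.4.

Buyers pay $90.7, sellers receive $49.7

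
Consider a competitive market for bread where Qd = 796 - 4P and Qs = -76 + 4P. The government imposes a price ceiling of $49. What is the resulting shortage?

Shortage = 480

Equilibrium price would be P* = 109, so the ceiling at 49 binds.
At P = 49: Qd = 796 − 4(49) = 600, Qs = -76 + 4(49) = 120.
Shortage = 600 − 120 = 480.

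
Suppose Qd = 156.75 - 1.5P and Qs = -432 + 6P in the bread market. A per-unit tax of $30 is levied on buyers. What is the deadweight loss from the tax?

Pre-tax equilibrium: P* = 78.5, Q* = 39.
Tax on buyers shifts demand to Qd = 156.75 − 1.5(P + 30) = 111.75 - 1.5P.
111.75 - 1.5P = -432 + 6P gives seller price Ps = 72.5; buyers pay Pb = 72.5 + 30 = 102.5.
New quantity: Q = 156.75 − 1.5(102.5) = 3.
DWL = ½ × 30 × (39 − 3) = 540.

Deadweight loss = 540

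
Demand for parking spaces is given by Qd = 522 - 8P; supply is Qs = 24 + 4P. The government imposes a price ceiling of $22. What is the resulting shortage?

Shortage = 234

Equilibrium price would be P* = 41.5, so the ceiling at 22 binds.
At P = 22: Qd = 522 − 8(22) = 346, Qs = 24 + 4(22) = 112.
Shortage = 346 − 112 = 234.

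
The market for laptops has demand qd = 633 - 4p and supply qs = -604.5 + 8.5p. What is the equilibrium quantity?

q* = 237

Set qd = qs: 633 - 4p = -604.5 + 8.5p.
1237.5 = 12.5p, so p* = 99.
q* = 633 − 4(99) = 237.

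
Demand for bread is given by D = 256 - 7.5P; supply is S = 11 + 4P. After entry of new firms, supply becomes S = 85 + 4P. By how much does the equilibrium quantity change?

ΔQ = 1110/23

Original equilibrium: P* = 490/23, Q* = 2213/23.
New equilibrium: 256 - 7.5P = 85 + 4P, so 171 = 11.5P and P' = 342/23; Q' = 256 − 7.5(342/23) = 3323/23.
Change in quantity: 3323/23 − 2213/23 = 1110/23.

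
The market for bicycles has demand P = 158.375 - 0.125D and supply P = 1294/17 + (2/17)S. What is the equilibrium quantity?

Set the two price expressions equal: 158.375 - 0.125Q = 1294/17 + (2/17)Q.
11187/136 = (33/136)Q, so Q* = 339.
P* = 158.375 − (0.125)(339) = 116.

Q* = 339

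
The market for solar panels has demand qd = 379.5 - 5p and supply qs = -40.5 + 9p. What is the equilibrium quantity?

q* = 229.5

Set qd = qs: 379.5 - 5p = -40.5 + 9p.
420 = 14p, so p* = 30.
q* = 379.5 − 5(30) = 229.5.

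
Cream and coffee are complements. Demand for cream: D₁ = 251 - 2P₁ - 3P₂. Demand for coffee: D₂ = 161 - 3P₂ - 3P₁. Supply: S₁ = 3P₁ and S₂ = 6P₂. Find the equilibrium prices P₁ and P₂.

Market 1: 251 - 2P₁ - 3P₂ = 3P₁ → 5P₁ + 3P₂ = 251.
Market 2: 9P₂ + 3P₁ = 161.
Eliminating P₂: 9×(1) − 3×(2) gives 36P₁ = 1776, so P₁ = 148/3.
Back-substitute into (2): P₂ = (161 − 3×148/3) / 9 = 13/9.

P₁ = 148/3, P₂ = 13/9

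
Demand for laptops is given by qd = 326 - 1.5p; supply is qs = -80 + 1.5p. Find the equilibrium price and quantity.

Set qd = qs: 326 - 1.5p = -80 + 1.5p.
406 = 3p, so p* = 406/3.
q* = 326 − 1.5(406/3) = 123.

p* = 406/3, q* = 123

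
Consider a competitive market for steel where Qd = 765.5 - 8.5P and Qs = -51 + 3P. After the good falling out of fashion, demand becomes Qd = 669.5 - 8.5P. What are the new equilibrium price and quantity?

Original equilibrium: P* = 71, Q* = 162.
New equilibrium: 669.5 - 8.5P = -51 + 3P, so 720.5 = 11.5P and P' = 1441/23; Q' = 669.5 − 8.5(1441/23) = 3150/23.

P' = 1441/23, Q' = 3150/23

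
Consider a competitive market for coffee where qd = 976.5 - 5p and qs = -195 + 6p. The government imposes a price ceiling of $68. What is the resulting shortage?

Shortage = 423.5

Equilibrium price would be p* = 106.5, so the ceiling at 68 binds.
At p = 68: qd = 976.5 − 5(68) = 636.5, qs = -195 + 6(68) = 213.
Shortage = 636.5 − 213 = 423.5.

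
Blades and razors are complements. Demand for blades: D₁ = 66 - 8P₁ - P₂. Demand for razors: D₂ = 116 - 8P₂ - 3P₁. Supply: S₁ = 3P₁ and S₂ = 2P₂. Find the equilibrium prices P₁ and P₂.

P₁ = 544/107, P₂ = 1078/107

Market 1: 66 - 8P₁ - P₂ = 3P₁ → 11P₁ + P₂ = 66.
Market 2: 10P₂ + 3P₁ = 116.
Eliminating P₂: 10×(1) − 1×(2) gives 107P₁ = 544, so P₁ = 544/107.
Back-substitute into (2): P₂ = (116 − 3×544/107) / 10 = 1078/107.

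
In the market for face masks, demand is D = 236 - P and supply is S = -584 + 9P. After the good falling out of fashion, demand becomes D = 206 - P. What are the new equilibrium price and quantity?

Original equilibrium: P* = 82, Q* = 154.
New equilibrium: 206 - P = -584 + 9P, so 790 = 10P and P' = 79; Q' = 206 − 1(79) = 127.

P' = 79, Q' = 127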